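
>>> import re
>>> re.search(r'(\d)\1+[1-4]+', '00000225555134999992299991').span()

`\1` has to match the exact text group 1 already captured.
The match spans [0:7] → '0000022'.

(0, 7)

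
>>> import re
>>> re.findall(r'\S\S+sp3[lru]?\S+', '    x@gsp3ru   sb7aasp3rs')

This matches a non-whitespace character, then one or more of a non-whitespace character, then the literal 'sp3'; then optionally one of [lru], then one or more of a non-whitespace character.
Walking the string: at [4:12] → 'x@gsp3ru'; at [15:25] → 'sb7aasp3rs'.
No capturing groups, so `findall` returns the 2 full match strings.

['x@gsp3ru', 'sb7aasp3rs']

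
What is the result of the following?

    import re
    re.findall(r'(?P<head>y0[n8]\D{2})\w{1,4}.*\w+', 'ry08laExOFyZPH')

This matches the literal 'y0', then one of [n8], then exactly 2 of a non-digit (captured as 'head'); then 1 to 4 of a word character, then zero or more of any character, then one or more of a word character.
Scanning left to right: at [1:14] match 'y08laExOFyZPH', group 1 = 'y08la'.
Because there's exactly one group, `findall` drops the full match and keeps group 1 from the one hit.

['y08la']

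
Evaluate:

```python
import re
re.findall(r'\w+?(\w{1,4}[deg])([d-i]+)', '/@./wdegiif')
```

[('deg', 'iif')]

Pattern: one or more of a word character (lazy); then 1 to 4 of a word character, then one of [deg] (captured); then one or more of a character in [d-i] (captured).
The `?` after the quantifier makes it lazy — it takes as little as possible before letting the rest of the pattern try.
Matches: at [4:11] match 'wdegiif', groups = ('deg', 'iif').
`findall` packs the 2 group values into a tuple for every match.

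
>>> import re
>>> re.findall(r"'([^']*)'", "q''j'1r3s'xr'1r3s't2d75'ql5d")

['', '1r3s', '1r3s']

Because there's exactly one group, `findall` drops the full match and keeps group 1 from each hit.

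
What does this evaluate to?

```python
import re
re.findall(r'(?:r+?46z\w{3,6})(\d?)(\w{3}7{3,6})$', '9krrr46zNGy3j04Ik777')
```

This matches one or more of a literal 'r' (lazy), then the literal '46z', then 3 to 6 of a word character (non-capturing group); then optionally a digit (captured); then exactly 3 of a word character, then 3 to 6 of a literal '7' (captured); then anchored at the end.
Scanning left to right: at [2:20] match 'rrr46zNGy3j04Ik777', groups = ('', '4Ik777').
Multiple groups make `findall` return tuples — one 2-tuple for the one match.

[('', '4Ik777')]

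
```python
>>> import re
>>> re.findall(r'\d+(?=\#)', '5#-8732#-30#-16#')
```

['5', '8732', '30', '16']

The lookaround is zero-width — it requires the adjacent text to match without consuming it, so the asserted text isn't part of the match.
With no groups in the pattern, `findall` gives back each whole match — 4 here.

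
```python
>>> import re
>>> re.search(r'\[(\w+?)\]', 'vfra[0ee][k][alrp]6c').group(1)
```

The match spans [4:9] → '[0ee]'.
Captured: group 1 = '0ee'.

'0ee'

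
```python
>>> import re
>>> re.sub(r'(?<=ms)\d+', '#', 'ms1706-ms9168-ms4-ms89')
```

The positive lookaround only admits positions where the adjacent text matches; those characters stay outside the span.
Each match is replaced by '#'.

'ms#-ms#-ms#-ms#'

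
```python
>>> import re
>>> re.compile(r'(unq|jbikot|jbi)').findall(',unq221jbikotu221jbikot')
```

['unq', 'jbikot', 'jbikot']

The regex engine tests alternatives in the order written; an earlier branch that matches wins even if a later one would match more.
One capturing group, so `findall` returns just the captured substring from each match — 3 in all.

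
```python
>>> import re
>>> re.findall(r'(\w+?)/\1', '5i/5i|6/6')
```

['5i', '6']

The backreference `\1` re-matches whatever the first group consumed, character for character.
One capturing group, so `findall` returns just the captured substring from each match — 2 in all.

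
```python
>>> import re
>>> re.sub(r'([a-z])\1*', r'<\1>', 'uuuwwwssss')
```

'<u><w><s>'

After group 1 captures some text, `\1` only succeeds where that same text appears again.
Matches: at [0:3] → 'uuu'; at [3:6] → 'www'; at [6:10] → 'ssss'.
The replacement refers to a captured group, so each match is rewritten using its own captured text.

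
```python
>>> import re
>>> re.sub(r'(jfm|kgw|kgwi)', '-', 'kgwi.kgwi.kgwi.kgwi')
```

'-i.-i.-i.-i'

The regex engine tests alternatives in the order written; an earlier branch that matches wins even if a later one would match more.
Matches: at [0:3] → 'kgw'; at [5:8] → 'kgw'; at [10:13] → 'kgw'; at [15:18] → 'kgw'.
`sub` substitutes '-' at each match site.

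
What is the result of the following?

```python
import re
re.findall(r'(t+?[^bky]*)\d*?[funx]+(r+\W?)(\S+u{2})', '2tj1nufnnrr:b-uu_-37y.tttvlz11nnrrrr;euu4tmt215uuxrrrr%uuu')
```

This matches one or more of a literal 't' (lazy), then zero or more of any character except [bky] (captured); then zero or more of a digit (lazy), then one or more of one of [funx]; then one or more of the literal 'r', then optionally a non-word character (captured); then one or more of a non-whitespace character, then exactly 2 of the literal 'u' (captured).
Matches: at [1:58] match 'tj1nufnnrr:b-uu_-37y.tttvlz11nnrrrr;euu4tmt215uuxrrrr%uuu', groups = ('tj1nufn', 'rr:', 'b-uu_-37y.tttvlz11nnrrrr;euu4tmt215uuxrrrr%uuu').
3 groups means the one result is a tuple of 3 captured strings — 1 here.

[('tj1nufn', 'rr:', 'b-uu_-37y.tttvlz11nnrrrr;euu4tmt215uuxrrrr%uuu')]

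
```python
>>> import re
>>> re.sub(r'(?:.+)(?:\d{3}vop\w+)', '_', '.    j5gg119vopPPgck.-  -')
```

'_.-  -'

The pattern matches one or more of any character (non-capturing group); then exactly 3 of a digit, then the literal 'vop', then one or more of a word character (non-capturing group).
Matches: at [0:20] → '.    j5gg119vopPPgck'.
Each match is replaced by '_'.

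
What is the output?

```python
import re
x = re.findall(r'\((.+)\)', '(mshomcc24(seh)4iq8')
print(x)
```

['mshomcc24(seh']

With a single group, `findall` returns only what that group captured — 1 item.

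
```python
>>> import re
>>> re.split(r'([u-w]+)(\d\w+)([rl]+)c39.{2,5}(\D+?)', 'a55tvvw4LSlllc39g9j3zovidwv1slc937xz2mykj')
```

['a55t', 'vvw', '4LSll', 'l', 'o', 'vidwv1slc937xz2mykj']

The pattern matches one or more of a character in [u-w] (captured); then a digit, then one or more of a word character (captured); then one or more of one of [rl] (captured); then the literal 'c39', then 2 to 5 of any character; then one or more of a non-digit (lazy) (captured).
A `+?`/`*?`/`{m,n}?` starts at its minimum and grows only as far as needed for what follows to match.
Matches to split on: at [4:22] → 'vvw4LSlllc39g9j3zo'.
With a capturing group present, the delimiter's captured portion is kept in the result list.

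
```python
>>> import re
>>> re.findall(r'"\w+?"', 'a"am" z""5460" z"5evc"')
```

Scanning left to right: at [1:5] → '"am"'; at [8:14] → '"5460"'; at [16:22] → '"5evc"'.
Since nothing is captured, `findall` lists the 3 matched substrings directly.

['"am"', '"5460"', '"5evc"']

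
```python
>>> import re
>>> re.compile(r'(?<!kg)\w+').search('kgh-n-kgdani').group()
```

`(?!…)`/`(?<!…)` only lets a position through if the neighbouring text does NOT match; no characters are consumed.
`search` walks the string left to right and returns the first match it finds.
The match spans [0:3] → 'kgh'.

'kgh'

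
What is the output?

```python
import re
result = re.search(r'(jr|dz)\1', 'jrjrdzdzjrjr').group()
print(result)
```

jrjr

A backreference is literal: `\1` must see the identical characters the first group matched.
Unlike `match`, `search` isn't anchored — it looks for the pattern anywhere in the string.
The match spans [0:4] → 'jrjr'.
Captured: group 1 = 'jr'.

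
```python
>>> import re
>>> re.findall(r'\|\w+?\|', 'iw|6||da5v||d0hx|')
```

Matches: at [2:5] → '|6|'; at [5:11] → '|da5v|'; at [11:17] → '|d0hx|'.
With no groups in the pattern, `findall` gives back each whole match — 3 here.

['|6|', '|da5v|', '|d0hx|']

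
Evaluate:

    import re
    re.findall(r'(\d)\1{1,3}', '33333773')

A backreference is literal: `\1` must see the identical characters the first group matched.
Walking the string: at [0:4] match '3333', group 1 = '3'; at [5:7] match '77', group 1 = '7'.
Because there's exactly one group, `findall` drops the full match and keeps group 1 from each hit.

['3', '7']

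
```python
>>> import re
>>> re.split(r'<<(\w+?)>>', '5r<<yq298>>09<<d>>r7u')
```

Matches to split on: at [2:11] → '<<yq298>>'; at [13:18] → '<<d>>'.
`re.split` interleaves the captured-group text with the surrounding fragments.

['5r', 'yq298', '09', 'd', 'r7u']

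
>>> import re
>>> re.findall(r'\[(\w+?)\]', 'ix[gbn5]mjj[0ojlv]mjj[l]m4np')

['gbn5', '0ojlv', 'l']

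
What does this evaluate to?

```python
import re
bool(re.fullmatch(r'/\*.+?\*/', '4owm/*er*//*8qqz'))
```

False

`re.fullmatch` is like wrapping the pattern in `^…$` (in single-line mode).
Here the string isn't matched end-to-end, so the call returns None, and `bool(None)` is False.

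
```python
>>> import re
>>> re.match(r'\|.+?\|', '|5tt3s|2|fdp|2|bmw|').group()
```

'|5tt3s|'

With `match`, the pattern is implicitly anchored at the beginning.
The match spans [0:7] → '|5tt3s|'.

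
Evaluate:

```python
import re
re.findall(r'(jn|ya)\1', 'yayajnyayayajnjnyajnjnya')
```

['ya', 'ya', 'jn', 'jn']

`\1` has to match the exact text group 1 already captured.
With a single group, `findall` returns only what that group captured — 4 items.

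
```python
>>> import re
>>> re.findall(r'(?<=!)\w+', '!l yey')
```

['l']

Lookahead/lookbehind check context without consuming it, so the matched span excludes the asserted characters.
No capturing groups, so `findall` returns the 1 full match string.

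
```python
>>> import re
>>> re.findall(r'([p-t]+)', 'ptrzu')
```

['ptr']

The pattern matches one or more of a character in [p-t] (captured).
`findall` collects group 1 from the one match (1 total).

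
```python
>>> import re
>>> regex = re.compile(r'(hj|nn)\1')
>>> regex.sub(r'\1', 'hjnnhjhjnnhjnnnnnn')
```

'hjnnhjnnhjnnnn'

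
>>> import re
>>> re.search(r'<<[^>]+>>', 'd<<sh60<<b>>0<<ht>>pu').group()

`search` walks the string left to right and returns the first match it finds.
The match spans [1:12] → '<<sh60<<b>>'.

'<<sh60<<b>>'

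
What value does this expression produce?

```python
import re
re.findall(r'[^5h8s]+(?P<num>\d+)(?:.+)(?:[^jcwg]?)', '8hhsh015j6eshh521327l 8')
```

['5']

The pattern matches one or more of any character except [5h8s]; then one or more of a digit (captured as 'num'); then one or more of any character (non-capturing group); then optionally any character except [jcwg] (non-capturing group).
`findall` collects group 1 from the one match (1 total).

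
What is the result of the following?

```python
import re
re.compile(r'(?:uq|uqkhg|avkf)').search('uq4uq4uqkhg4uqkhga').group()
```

'uq'

The match spans [0:2] → 'uq'.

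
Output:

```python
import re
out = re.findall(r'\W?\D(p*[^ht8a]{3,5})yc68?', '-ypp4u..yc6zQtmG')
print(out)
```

['pp4u..']

With a single group, `findall` returns only what that group captured — 1 item.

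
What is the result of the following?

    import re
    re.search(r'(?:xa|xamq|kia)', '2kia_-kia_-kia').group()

`search` walks the string left to right and returns the first match it finds.
The match spans [1:4] → 'kia'.

'kia'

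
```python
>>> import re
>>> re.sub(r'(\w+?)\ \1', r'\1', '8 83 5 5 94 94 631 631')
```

'83 5 94 631'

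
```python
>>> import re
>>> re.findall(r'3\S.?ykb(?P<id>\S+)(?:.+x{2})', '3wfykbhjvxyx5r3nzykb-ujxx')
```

['hjvxyx5r3nzykb-u']

The pattern matches a literal '3', then a non-whitespace character, then optionally any character; then the literal 'y', then the literal 'kb'; then one or more of a non-whitespace character (captured as 'id'); then one or more of any character, then exactly 2 of a literal 'x' (non-capturing group).
Walking the string: at [0:25] match '3wfykbhjvxyx5r3nzykb-ujxx', group 1 = 'hjvxyx5r3nzykb-u'.
With a single group, `findall` returns only what that group captured — 1 item.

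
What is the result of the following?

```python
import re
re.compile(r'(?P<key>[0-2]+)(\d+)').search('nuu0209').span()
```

(3, 7)

Pattern: one or more of a character in [0-2] (captured as 'key'); then one or more of a digit (captured).
Unlike `match`, `search` isn't anchored — it looks for the pattern anywhere in the string.
The match spans [3:7] → '0209'.
Captured: group 1 = '020', group 2 = '9'.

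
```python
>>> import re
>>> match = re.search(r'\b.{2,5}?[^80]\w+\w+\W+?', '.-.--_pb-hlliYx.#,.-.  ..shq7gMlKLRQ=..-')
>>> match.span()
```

Pattern: a word boundary (`\b`, zero-width); then 2 to 5 of any character (lazy), then any character except [80]; then one or more of a word character, then one or more of a word character, then one or more of a non-word character (lazy).
The match spans [5:16] → '_pb-hlliYx.'.

(5, 16)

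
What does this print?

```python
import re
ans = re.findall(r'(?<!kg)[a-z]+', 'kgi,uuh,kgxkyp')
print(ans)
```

['kgi', 'uuh', 'kgxkyp']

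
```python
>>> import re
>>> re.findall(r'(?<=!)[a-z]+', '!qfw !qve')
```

['qfw', 'qve']

Lookahead/lookbehind check context without consuming it, so the matched span excludes the asserted characters.
Walking the string: at [1:4] → 'qfw'; at [6:9] → 'qve'.
With no groups in the pattern, `findall` gives back each whole match — 2 here.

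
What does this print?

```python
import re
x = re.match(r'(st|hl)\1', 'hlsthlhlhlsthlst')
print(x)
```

None

`\1` has to match the exact text group 1 already captured.
With `match`, the pattern is implicitly anchored at the beginning.
Here the string doesn't start with a match, so the call returns None.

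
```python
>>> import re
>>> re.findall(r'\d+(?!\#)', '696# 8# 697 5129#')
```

Because the assertion is negative and zero-width, positions next to the forbidden text are skipped.
Since nothing is captured, `findall` lists the 3 matched substrings directly.

['69', '697', '512']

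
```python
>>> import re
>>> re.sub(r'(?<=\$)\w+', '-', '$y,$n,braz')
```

'$-,$-,braz'

Lookahead/lookbehind check context without consuming it, so the matched span excludes the asserted characters.
Matches: at [1:2] → 'y'; at [4:5] → 'n'.
Every occurrence is swapped for '-'.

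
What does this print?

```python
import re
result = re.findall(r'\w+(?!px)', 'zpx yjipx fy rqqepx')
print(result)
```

['zpx', 'yjipx', 'fy', 'rqqepx']

Because the assertion is negative and zero-width, positions next to the forbidden text are skipped.
Walking the string: at [0:3] → 'zpx'; at [4:9] → 'yjipx'; at [10:12] → 'fy'; at [13:19] → 'rqqepx'.
`findall` yields the raw match text (4 of them) because the pattern has no groups.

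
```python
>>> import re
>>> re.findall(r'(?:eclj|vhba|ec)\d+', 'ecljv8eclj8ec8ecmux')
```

Matches: at [6:11] → 'eclj8'; at [11:14] → 'ec8'.
With no groups in the pattern, `findall` gives back each whole match — 2 here.

['eclj8', 'ec8']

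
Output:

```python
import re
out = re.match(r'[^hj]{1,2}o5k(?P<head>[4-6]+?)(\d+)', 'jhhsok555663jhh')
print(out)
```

None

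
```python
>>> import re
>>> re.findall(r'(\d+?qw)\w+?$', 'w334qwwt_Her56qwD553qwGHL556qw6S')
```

['334qw']

This matches one or more of a digit (lazy), then the literal 'qw' (captured); then one or more of a word character (lazy); then anchored at the end.
Walking the string: at [1:32] match '334qwwt_Her56qwD553qwGHL556qw6S', group 1 = '334qw'.
`findall` collects group 1 from the one match (1 total).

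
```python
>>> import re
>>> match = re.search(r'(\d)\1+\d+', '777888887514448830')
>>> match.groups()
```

`\1` has to match the exact text group 1 already captured.
Unlike `match`, `search` isn't anchored — it looks for the pattern anywhere in the string.
The match spans [0:18] → '777888887514448830'.
Captured: group 1 = '7'.

('7',)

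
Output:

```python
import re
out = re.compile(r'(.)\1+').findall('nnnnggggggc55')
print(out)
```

['n', 'g', '5']

A backreference is literal: `\1` must see the identical characters the first group matched.
Because there's exactly one group, `findall` drops the full match and keeps group 1 from each hit.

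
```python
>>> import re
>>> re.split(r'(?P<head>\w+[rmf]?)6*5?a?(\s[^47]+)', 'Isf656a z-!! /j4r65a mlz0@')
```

This matches one or more of a word character, then optionally one of [rmf] (captured as 'head'); then zero or more of the literal '6', then optionally the literal '5', then optionally the literal 'a'; then whitespace, then one or more of any character except [47] (captured).
The group in the pattern means `split` returns the separators' captures alongside the pieces.

['', 'Isf656a', ' z-!! /j', '', '4r65a', ' mlz0@', '']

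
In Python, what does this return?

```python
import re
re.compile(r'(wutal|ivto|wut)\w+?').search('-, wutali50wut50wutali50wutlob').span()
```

The regex engine tests alternatives in the order written; an earlier branch that matches wins even if a later one would match more.
The match spans [3:9] → 'wutali'.

(3, 9)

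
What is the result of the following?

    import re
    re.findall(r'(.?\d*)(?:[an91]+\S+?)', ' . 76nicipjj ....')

This matches optionally any character, then zero or more of a digit (captured); then one or more of one of [an91], then one or more of a non-whitespace character (lazy) (non-capturing group).
Walking the string: at [2:7] match ' 76ni', group 1 = ' 76'.
One capturing group, so `findall` returns just the captured substring from the one match — 1 in all.

[' 76']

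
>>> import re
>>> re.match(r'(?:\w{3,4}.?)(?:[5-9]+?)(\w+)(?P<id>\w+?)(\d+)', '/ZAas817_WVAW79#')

`match` is anchored at position 0; if the pattern doesn't fit there, it returns None.
Here the pattern fails at index 0, so the call returns None.

None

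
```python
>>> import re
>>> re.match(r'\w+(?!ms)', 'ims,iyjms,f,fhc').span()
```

`re.match` won't scan ahead — the pattern has to work from the very first character.
The match spans [0:3] → 'ims'.

(0, 3)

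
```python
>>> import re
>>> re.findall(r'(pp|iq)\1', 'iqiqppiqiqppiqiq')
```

['iq', 'iq', 'iq']

The backreference `\1` re-matches whatever the first group consumed, character for character.
Scanning left to right: at [0:4] match 'iqiq', group 1 = 'iq'; at [6:10] match 'iqiq', group 1 = 'iq'; at [12:16] match 'iqiq', group 1 = 'iq'.
One capturing group, so `findall` returns just the captured substring from each match — 3 in all.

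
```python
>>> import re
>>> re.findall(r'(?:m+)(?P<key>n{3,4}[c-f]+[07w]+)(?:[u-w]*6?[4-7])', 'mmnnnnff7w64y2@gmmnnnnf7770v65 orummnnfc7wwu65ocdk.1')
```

['nnnnff7w', 'nnnnf7770']

Pattern: one or more of a literal 'm' (non-capturing group); then 3 to 4 of a literal 'n', then one or more of a character in [c-f], then one or more of one of [07w] (captured as 'key'); then zero or more of a character in [u-w], then optionally a literal '6', then a character in [4-7] (non-capturing group).
Scanning left to right: at [0:12] match 'mmnnnnff7w64', group 1 = 'nnnnff7w'; at [16:30] match 'mmnnnnf7770v65', group 1 = 'nnnnf7770'.
`findall` collects group 1 from each match (2 total).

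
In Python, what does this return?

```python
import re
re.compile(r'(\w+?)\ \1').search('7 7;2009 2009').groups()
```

('7',)

`\1` is not a pattern — it's the concrete string captured by group 1, re-applied verbatim.
`search` walks the string left to right and returns the first match it finds.
The match spans [0:3] → '7 7'.
Captured: group 1 = '7'.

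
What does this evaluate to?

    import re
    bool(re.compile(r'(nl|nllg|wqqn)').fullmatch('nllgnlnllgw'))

False

For `fullmatch`, every character of the input must be accounted for by the pattern.
Here the pattern can't cover the whole string, so the call returns None, and `bool(None)` is False.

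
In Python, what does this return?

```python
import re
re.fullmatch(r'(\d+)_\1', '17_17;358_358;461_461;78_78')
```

None

`\1` is not a pattern — it's the concrete string captured by group 1, re-applied verbatim.
`re.fullmatch` is like wrapping the pattern in `^…$` (in single-line mode).
Here there's no way to consume every character, so the call returns None.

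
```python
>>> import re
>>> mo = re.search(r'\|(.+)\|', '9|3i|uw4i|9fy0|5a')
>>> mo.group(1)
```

`re.search` scans for the first position where the pattern succeeds.
The match spans [1:15] → '|3i|uw4i|9fy0|'.
Captured: group 1 = '3i|uw4i|9fy0'.

'3i|uw4i|9fy0'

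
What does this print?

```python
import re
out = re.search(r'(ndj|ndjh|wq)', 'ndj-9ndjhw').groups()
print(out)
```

('ndj',)

The match spans [0:3] → 'ndj'.
Captured: group 1 = 'ndj'.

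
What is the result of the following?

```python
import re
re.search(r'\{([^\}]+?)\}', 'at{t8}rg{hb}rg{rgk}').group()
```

'{t8}'

Unlike `match`, `search` isn't anchored — it looks for the pattern anywhere in the string.
The match spans [2:6] → '{t8}'.
Captured: group 1 = 't8'.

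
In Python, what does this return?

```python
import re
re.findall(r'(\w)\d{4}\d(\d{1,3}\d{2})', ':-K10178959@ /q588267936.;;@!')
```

[('K', '959'), ('q', '7936')]

This matches a word character (captured); then exactly 4 of a digit, then a digit; then 1 to 3 of a digit, then exactly 2 of a digit (captured).
Matches: at [2:11] match 'K10178959', groups = ('K', '959'); at [14:24] match 'q588267936', groups = ('q', '7936').
`findall` packs the 2 group values into a tuple for every match.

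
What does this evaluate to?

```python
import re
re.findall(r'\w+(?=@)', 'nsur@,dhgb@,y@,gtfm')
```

The lookaround is zero-width — it requires the adjacent text to match without consuming it, so the asserted text isn't part of the match.
No capturing groups, so `findall` returns the 3 full match strings.

['nsur', 'dhgb', 'y']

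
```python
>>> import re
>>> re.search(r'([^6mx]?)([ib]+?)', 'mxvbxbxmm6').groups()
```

Pattern: optionally any character except [6mx] (captured); then one or more of one of [ib] (lazy) (captured).
`search` walks the string left to right and returns the first match it finds.
The match spans [2:4] → 'vb'.
Captured: group 1 = 'v', group 2 = 'b'.

('v', 'b')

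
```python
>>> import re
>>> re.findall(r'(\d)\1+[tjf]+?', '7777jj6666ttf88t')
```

['7', '6', '8']

A backreference is literal: `\1` must see the identical characters the first group matched.
With a single group, `findall` returns only what that group captured — 3 items.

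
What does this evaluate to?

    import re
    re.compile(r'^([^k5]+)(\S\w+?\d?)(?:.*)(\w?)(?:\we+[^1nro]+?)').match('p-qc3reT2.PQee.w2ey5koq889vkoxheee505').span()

Pattern: anchored at the start of the string; then one or more of any character except [k5] (captured); then a non-whitespace character, then one or more of a word character (lazy), then optionally a digit (captured); then zero or more of any character (non-capturing group); then optionally a word character (captured); then a word character, then one or more of the literal 'e', then one or more of any character except [1nro] (lazy) (non-capturing group).
`match` is anchored at position 0; if the pattern doesn't fit there, it returns None.
The match spans [0:35] → 'p-qc3reT2.PQee.w2ey5koq889vkoxheee5'.
Captured: group 1 = 'p-qc3reT2.PQee.w2ey', group 2 = '5k', group 3 = ''.

(0, 35)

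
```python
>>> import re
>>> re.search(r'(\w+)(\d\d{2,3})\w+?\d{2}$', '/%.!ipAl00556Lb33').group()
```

The pattern matches one or more of a word character (captured); then a digit, then 2 to 3 of a digit (captured); then one or more of a word character (lazy), then exactly 2 of a digit; then anchored at the end.
The match spans [4:17] → 'ipAl00556Lb33'.

'ipAl00556Lb33'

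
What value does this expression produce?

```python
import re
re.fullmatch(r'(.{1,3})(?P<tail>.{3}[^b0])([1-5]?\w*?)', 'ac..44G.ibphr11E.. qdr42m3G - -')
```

Pattern: 1 to 3 of any character (captured); then exactly 3 of any character, then any character except [b0] (captured as 'tail'); then optionally a character in [1-5], then zero or more of a word character (lazy) (captured).
`re.fullmatch` requires the pattern to consume the entire string.
Here the string isn't matched end-to-end, so the call returns None.

None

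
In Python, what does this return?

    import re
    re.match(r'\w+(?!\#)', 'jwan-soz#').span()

(0, 4)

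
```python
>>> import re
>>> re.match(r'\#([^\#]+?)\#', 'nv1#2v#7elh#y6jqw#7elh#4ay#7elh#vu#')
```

None

`re.match` only tries the pattern at the start of the string.
Here position 0 doesn't satisfy it, so the call returns None.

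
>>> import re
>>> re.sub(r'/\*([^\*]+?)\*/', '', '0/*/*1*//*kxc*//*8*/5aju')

'0/*5aju'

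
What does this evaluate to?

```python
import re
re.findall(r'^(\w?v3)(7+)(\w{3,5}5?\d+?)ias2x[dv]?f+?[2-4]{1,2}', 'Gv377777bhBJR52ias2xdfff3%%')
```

[('Gv3', '77777', 'bhBJR52')]

Multiple groups make `findall` return tuples — one 3-tuple for the one match.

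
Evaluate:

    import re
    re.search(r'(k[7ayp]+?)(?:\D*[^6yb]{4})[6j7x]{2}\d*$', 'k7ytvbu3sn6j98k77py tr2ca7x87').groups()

The match spans [14:29] → 'k77py tr2ca7x87'.
Captured: group 1 = 'k77'.

('k77',)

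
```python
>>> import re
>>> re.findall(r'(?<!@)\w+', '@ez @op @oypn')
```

A negative assertion filters positions out without eating any characters.
Since nothing is captured, `findall` lists the 3 matched substrings directly.

['z', 'p', 'ypn']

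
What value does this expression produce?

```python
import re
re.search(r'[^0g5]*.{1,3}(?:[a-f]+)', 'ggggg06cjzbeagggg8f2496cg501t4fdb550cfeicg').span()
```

This matches zero or more of any character except [0g5], then 1 to 3 of any character; then one or more of a character in [a-f] (non-capturing group).
`re.search` scans for the first position where the pattern succeeds.
The match spans [4:8] → 'g06c'.

(4, 8)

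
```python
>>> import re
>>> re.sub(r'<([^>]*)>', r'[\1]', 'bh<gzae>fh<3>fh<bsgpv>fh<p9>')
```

The replacement refers to a captured group, so each match is rewritten using its own captured text.

'bh[gzae]fh[3]fh[bsgpv]fh[p9]'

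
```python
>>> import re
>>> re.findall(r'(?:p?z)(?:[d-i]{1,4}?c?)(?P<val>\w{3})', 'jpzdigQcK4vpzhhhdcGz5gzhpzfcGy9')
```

['igQ', 'hhd', 'pzf']

This matches optionally a literal 'p', then the literal 'z' (non-capturing group); then 1 to 4 of a character in [d-i] (lazy), then optionally a literal 'c' (non-capturing group); then exactly 3 of a word character (captured as 'val').
Lazy quantifiers expand one character at a time until the remainder of the pattern can match.
Scanning left to right: at [1:7] match 'pzdigQ', group 1 = 'igQ'; at [11:17] match 'pzhhhd', group 1 = 'hhd'; at [22:27] match 'zhpzf', group 1 = 'pzf'.
Because there's exactly one group, `findall` drops the full match and keeps group 1 from each hit.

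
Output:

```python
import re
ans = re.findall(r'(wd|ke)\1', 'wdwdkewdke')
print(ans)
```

`\1` is not a pattern — it's the concrete string captured by group 1, re-applied verbatim.
Matches: at [0:4] match 'wdwd', group 1 = 'wd'.
`findall` collects group 1 from the one match (1 total).

['wd']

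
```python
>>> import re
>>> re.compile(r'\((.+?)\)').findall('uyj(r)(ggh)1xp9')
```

['r', 'ggh']

Lazy quantifiers expand one character at a time until the remainder of the pattern can match.
Because there's exactly one group, `findall` drops the full match and keeps group 1 from each hit.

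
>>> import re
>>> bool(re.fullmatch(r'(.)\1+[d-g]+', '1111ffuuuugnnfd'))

False

`re.fullmatch` requires the pattern to consume the entire string.
Here there's no way to consume every character, so the call returns None, and `bool(None)` is False.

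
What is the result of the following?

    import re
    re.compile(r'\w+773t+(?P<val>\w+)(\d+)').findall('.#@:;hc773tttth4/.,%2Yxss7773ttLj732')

[('h', '4'), ('Lj73', '2')]

This matches one or more of a word character, then the literal '773', then one or more of the literal 't'; then one or more of a word character (captured as 'val'); then one or more of a digit (captured).
Scanning left to right: at [5:16] match 'hc773tttth4', groups = ('h', '4'); at [20:36] match '2Yxss7773ttLj732', groups = ('Lj73', '2').
`findall` packs the 2 group values into a tuple for every match.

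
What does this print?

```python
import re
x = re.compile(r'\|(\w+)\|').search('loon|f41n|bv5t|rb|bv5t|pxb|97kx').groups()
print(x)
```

('f41n',)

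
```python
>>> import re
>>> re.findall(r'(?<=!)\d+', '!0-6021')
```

['0']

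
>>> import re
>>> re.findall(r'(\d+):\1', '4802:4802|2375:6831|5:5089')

['4802', '5']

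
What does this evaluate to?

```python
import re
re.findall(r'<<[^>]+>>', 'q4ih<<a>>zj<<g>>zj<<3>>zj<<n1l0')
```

Walking the string: at [4:9] → '<<a>>'; at [11:16] → '<<g>>'; at [18:23] → '<<3>>'.
`findall` yields the raw match text (3 of them) because the pattern has no groups.

['<<a>>', '<<g>>', '<<3>>']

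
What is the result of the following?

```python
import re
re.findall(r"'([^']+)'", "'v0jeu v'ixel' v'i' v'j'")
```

['v0jeu v', ' v', ' v']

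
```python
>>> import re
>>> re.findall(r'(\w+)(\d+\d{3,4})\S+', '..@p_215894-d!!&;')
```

The pattern matches one or more of a word character (captured); then one or more of a digit, then 3 to 4 of a digit (captured); then one or more of a non-whitespace character.
Scanning left to right: at [3:17] match 'p_215894-d!!&;', groups = ('p_21', '5894').
2 groups means the one result is a tuple of 2 captured strings — 1 here.

[('p_21', '5894')]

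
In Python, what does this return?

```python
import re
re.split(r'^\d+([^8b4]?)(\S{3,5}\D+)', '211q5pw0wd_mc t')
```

Pattern: anchored at the start of the string; then one or more of a digit; then optionally any character except [8b4] (captured); then 3 to 5 of a non-whitespace character, then one or more of a non-digit (captured).
Matches to split on: at [0:15] → '211q5pw0wd_mc t'.
With a capturing group present, the delimiter's captured portion is kept in the result list.

['', 'q', '5pw0wd_mc t', '']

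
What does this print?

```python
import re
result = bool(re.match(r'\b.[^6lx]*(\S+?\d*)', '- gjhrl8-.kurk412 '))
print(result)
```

This matches a word boundary (`\b`, zero-width); then any character, then zero or more of any character except [6lx]; then one or more of a non-whitespace character (lazy), then zero or more of a digit (captured).
With `match`, the pattern is implicitly anchored at the beginning.
Here the pattern fails at index 0, so the call returns None, and `bool(None)` is False.

False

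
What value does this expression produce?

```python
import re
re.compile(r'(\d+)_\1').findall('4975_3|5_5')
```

['5']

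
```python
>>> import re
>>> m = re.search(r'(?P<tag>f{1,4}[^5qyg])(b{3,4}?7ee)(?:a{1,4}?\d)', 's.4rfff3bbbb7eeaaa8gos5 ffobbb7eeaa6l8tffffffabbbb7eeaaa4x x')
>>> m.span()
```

The pattern matches 1 to 4 of the literal 'f', then any character except [5qyg] (captured as 'tag'); then 3 to 4 of a literal 'b' (lazy), then the literal '7ee' (captured); then 1 to 4 of the literal 'a' (lazy), then a digit (non-capturing group).
`search` walks the string left to right and returns the first match it finds.
The match spans [4:19] → 'fff3bbbb7eeaaa8'.
Captured: group 1 = 'fff3', group 2 = 'bbbb7ee'.

(4, 19)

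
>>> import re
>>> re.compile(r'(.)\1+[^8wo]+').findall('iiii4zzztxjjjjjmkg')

['i']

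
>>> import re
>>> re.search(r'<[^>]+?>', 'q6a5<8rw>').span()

The match spans [4:9] → '<8rw>'.

(4, 9)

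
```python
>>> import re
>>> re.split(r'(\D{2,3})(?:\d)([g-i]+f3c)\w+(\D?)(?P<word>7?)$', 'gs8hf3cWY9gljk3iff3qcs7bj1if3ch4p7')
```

With a capturing group present, the delimiter's captured portion is kept in the result list.

['', 'gs', 'hf3c', '', '', '']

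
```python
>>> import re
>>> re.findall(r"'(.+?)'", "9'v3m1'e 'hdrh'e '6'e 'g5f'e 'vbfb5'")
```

['v3m1', 'hdrh', '6', 'g5f', 'vbfb5']

A non-greedy quantifier consumes as few characters as it can — just enough that the remainder of the pattern still matches from where it stops; whatever follows it matches normally.
Scanning left to right: at [1:7] match "'v3m1'", group 1 = 'v3m1'; at [9:15] match "'hdrh'", group 1 = 'hdrh'; at [17:20] match "'6'", group 1 = '6'; at [22:27] match "'g5f'", group 1 = 'g5f'; at [29:36] match "'vbfb5'", group 1 = 'vbfb5'.
`findall` collects group 1 from each match (5 total).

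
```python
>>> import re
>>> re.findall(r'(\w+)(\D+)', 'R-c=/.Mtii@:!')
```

[('R', '-c=/.Mtii@:!')]

The pattern matches one or more of a word character (captured); then one or more of a non-digit (captured).
Scanning left to right: at [0:13] match 'R-c=/.Mtii@:!', groups = ('R', '-c=/.Mtii@:!').
With 2 capturing groups, `findall` returns a 2-tuple per match.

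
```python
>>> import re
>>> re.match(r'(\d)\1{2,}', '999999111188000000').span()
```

`\1` is not a pattern — it's the concrete string captured by group 1, re-applied verbatim.
`re.match` only tries the pattern at the start of the string.
The match spans [0:6] → '999999'.
Captured: group 1 = '9'.

(0, 6)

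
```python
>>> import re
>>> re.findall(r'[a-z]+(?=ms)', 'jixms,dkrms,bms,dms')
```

The `(?=…)`/`(?<=…)` assertion just peeks at neighbouring text; it doesn't advance the match position.
Scanning left to right: at [0:3] → 'jix'; at [6:9] → 'dkr'; at [12:13] → 'b'; at [16:17] → 'd'.
With no groups in the pattern, `findall` gives back each whole match — 4 here.

['jix', 'dkr', 'b', 'd']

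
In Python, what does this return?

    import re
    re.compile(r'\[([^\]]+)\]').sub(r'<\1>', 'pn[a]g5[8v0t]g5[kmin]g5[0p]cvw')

'pn<a>g5<8v0t>g5<kmin>g5<0p>cvw'

Matches: at [2:5] → '[a]'; at [7:13] → '[8v0t]'; at [15:21] → '[kmin]'; at [23:27] → '[0p]'.
The replacement refers to a captured group, so each match is rewritten using its own captured text.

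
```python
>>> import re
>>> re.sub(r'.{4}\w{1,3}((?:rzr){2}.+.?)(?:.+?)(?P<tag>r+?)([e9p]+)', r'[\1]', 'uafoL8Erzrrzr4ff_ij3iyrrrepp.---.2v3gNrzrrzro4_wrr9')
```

The pattern matches exactly 4 of any character, then 1 to 3 of a word character; then the literal 'rzr' repeated 2 times, then one or more of any character, then optionally any character (captured); then one or more of any character (lazy) (non-capturing group); then one or more of a literal 'r' (lazy) (captured as 'tag'); then one or more of one of [e9p] (captured).
Matches: at [0:51] → 'uafoL8Erzrrzr4ff_ij3iyrrrepp.---.2v3gNrzrrzro4_wrr9'.
The replacement refers to a captured group, so each match is rewritten using its own captured text.

'[rzrrzr4ff_ij3iyrrrepp.---.2v3gNrzrrzro4_w]'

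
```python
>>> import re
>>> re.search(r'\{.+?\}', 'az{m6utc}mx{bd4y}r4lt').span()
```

(2, 9)

Lazy quantifiers expand one character at a time until the remainder of the pattern can match.
The match spans [2:9] → '{m6utc}'.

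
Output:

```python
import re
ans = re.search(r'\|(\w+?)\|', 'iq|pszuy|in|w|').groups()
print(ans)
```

The match spans [2:9] → '|pszuy|'.
Captured: group 1 = 'pszuy'.

('pszuy',)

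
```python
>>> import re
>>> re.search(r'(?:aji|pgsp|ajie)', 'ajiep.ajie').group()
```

'aji'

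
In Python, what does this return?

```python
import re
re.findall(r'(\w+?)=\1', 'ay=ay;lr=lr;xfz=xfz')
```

`\1` has to match the exact text group 1 already captured.
With a single group, `findall` returns only what that group captured — 3 items.

['ay', 'lr', 'xfz']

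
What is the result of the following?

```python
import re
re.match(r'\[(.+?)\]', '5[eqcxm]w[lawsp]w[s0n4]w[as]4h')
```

None

`re.match` only tries the pattern at the start of the string.
Here the string doesn't start with a match, so the call returns None.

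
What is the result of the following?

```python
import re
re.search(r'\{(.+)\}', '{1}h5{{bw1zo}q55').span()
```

(0, 13)

`search` walks the string left to right and returns the first match it finds.
The match spans [0:13] → '{1}h5{{bw1zo}'.
Captured: group 1 = '1}h5{{bw1zo'.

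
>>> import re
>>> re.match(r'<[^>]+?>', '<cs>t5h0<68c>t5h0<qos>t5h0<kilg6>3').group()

'<cs>'

`match` is anchored at position 0; if the pattern doesn't fit there, it returns None.
The match spans [0:4] → '<cs>'.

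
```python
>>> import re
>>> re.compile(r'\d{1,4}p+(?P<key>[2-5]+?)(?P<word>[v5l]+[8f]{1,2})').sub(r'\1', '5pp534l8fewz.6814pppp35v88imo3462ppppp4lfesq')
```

'534ewz.3imo4esq'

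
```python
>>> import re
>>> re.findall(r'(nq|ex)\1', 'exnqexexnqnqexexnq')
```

A backreference is literal: `\1` must see the identical characters the first group matched.
Matches: at [4:8] match 'exex', group 1 = 'ex'; at [8:12] match 'nqnq', group 1 = 'nq'; at [12:16] match 'exex', group 1 = 'ex'.
One capturing group, so `findall` returns just the captured substring from each match — 3 in all.

['ex', 'nq', 'ex']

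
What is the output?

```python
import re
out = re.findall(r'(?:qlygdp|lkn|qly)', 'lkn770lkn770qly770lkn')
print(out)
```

['lkn', 'lkn', 'qly', 'lkn']

`findall` yields the raw match text (4 of them) because the pattern has no groups.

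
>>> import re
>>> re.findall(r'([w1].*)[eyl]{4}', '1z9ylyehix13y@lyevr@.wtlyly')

['1z9ylyehix13y@lyevr@.wt']

This matches one of [w1], then zero or more of any character (captured); then exactly 4 of one of [eyl].
Matches: at [0:27] match '1z9ylyehix13y@lyevr@.wtlyly', group 1 = '1z9ylyehix13y@lyevr@.wt'.
With a single group, `findall` returns only what that group captured — 1 item.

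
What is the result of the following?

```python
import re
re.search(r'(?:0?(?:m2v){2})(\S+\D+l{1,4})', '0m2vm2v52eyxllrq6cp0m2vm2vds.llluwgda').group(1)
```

The match spans [0:32] → '0m2vm2v52eyxllrq6cp0m2vm2vds.lll'.
Captured: group 1 = '52eyxllrq6cp0m2vm2vds.lll'.

'52eyxllrq6cp0m2vm2vds.lll'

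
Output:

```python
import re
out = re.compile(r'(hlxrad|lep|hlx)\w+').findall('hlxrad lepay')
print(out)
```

Because there's exactly one group, `findall` drops the full match and keeps group 1 from each hit.

['hlx', 'lep']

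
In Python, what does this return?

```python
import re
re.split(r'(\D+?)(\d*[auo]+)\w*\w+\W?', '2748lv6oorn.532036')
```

['2748', 'lv', '6oo', '532036']

This matches one or more of a non-digit (lazy) (captured); then zero or more of a digit, then one or more of one of [auo] (captured); then zero or more of a word character, then one or more of a word character, then optionally a non-word character.
Matches to split on: at [4:12] → 'lv6oorn.'.
`re.split` interleaves the captured-group text with the surrounding fragments.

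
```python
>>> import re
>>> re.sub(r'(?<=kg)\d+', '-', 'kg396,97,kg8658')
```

'kg-,97,kg-'

Because the assertion is zero-width, the text it checks is not consumed and won't appear in the result.
Matches: at [2:5] → '396'; at [11:15] → '8658'.
Every occurrence is swapped for '-'.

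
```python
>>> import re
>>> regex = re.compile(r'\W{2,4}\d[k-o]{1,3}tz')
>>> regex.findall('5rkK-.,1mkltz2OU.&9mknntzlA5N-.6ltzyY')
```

The pattern matches 2 to 4 of a non-word character, then a digit; then 1 to 3 of a character in [k-o], then the literal 'tz'.
With no groups in the pattern, `findall` gives back each whole match — 2 here.

['-.,1mkltz', '-.6ltz']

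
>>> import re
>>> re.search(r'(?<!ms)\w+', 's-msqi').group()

The negative lookaround is zero-width — it rules out positions where the adjacent text would match, without consuming anything.
The match spans [0:1] → 's'.

's'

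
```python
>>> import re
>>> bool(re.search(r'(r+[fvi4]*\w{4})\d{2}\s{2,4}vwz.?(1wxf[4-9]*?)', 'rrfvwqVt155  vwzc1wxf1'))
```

The pattern matches one or more of a literal 'r', then zero or more of one of [fvi4], then exactly 4 of a word character (captured); then exactly 2 of a digit; then 2 to 4 of whitespace, then the literal 'vwz', then optionally any character; then a literal '1', then the literal 'wxf', then zero or more of a character in [4-9] (lazy) (captured).
Unlike `match`, `search` isn't anchored — it looks for the pattern anywhere in the string.
Here no position works, so the call returns None, and `bool(None)` is False.

False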